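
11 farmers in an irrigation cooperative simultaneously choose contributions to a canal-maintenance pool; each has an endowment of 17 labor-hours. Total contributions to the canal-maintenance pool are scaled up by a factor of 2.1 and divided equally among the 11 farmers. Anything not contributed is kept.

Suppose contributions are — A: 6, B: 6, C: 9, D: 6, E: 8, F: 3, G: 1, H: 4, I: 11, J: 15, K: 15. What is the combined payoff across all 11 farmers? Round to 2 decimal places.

279.40 labor-hours

Total contributed: 6 + 6 + 9 + 6 + 8 + 3 + 1 + 4 + 11 + 15 + 15 = 84; total kept: 11 × 17 − 84 = 103.
The canal-maintenance pool pays out 2.1 × 84 = 176.40 in aggregate.
Group total = 103 + 176.40 = 279.40.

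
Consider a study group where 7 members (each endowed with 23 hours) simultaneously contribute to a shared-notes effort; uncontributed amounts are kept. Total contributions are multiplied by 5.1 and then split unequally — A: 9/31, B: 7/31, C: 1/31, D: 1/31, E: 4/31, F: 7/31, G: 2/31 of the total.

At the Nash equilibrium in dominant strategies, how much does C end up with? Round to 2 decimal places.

34.35 hours

Each unit j contributes comes back to j as 5.1 × (j's share), so j prefers to contribute only if that share exceeds 1/5.1 = 0.1961; otherwise keeping the unit dominates.
A, B and F are above the threshold, contributing 23 each; the remaining 4 contribute 0. Total contributed: 69.
C keeps 23 and receives 5.1 × 69 × 1/31 = 11.35 from the shared-notes effort, for a payoff of 34.35.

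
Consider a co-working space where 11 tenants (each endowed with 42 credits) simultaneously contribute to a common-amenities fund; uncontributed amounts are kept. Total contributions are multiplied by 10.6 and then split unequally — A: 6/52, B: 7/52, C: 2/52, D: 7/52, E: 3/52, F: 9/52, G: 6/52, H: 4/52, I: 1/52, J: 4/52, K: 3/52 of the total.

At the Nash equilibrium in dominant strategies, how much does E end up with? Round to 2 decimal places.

For player j, contributing a unit is worthwhile iff 10.6 × (j's share) ≥ 1, i.e. iff j's share is at least 0.0943.
The shares above 0.0943 belong to A, B, D, F and G, contributing 42 each; the remaining 6 contribute 0. Total contributed: 210.
E keeps 42 and receives 10.6 × 210 × 3/52 = 128.42 from the common-amenities fund, for a payoff of 170.42.

170.42 credits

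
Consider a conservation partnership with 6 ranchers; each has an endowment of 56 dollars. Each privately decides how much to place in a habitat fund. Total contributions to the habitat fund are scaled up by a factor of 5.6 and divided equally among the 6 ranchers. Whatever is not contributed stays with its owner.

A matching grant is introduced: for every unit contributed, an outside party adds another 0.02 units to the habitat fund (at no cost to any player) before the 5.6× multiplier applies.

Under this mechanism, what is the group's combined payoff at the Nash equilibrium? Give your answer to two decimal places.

With the mechanism, a contributed unit returns 5.6 × 1.02 / 6 = 0.9520 per unit of net cost — still below 1 — so contributing 0 remains dominant for every player.
At the Nash equilibrium no one contributes; group total payoff = 6 × 56 = 336.

336.00 dollars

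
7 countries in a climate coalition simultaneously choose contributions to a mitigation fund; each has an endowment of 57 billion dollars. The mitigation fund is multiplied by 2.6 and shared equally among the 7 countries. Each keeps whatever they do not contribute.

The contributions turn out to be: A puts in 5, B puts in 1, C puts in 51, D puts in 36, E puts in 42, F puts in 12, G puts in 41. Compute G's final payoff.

85.83 billion dollars

Total contributed: 5 + 1 + 51 + 36 + 42 + 12 + 41 = 188.
Each receives 2.6 × 188 / 7 = 69.83 from the mitigation fund.
G keeps 57 − 41 = 16, so G's payoff is 16 + 69.83 = 85.83.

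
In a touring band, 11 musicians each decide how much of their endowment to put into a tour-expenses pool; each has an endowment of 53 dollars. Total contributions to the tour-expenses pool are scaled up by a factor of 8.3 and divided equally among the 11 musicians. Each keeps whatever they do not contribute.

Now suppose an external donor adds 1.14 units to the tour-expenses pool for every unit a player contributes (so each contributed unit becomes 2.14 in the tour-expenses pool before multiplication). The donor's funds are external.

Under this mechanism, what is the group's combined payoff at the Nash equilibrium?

With the mechanism, a contributed unit returns 8.3 × 2.14 / 11 = 1.6147 per unit of net cost to the contributor — now above 1 — so contributing fully is weakly dominant for every player.
So the Nash equilibrium is full contribution by all 11; the group earns 8.3 × 2.14 × 583 = 10355.25.

10355.25 dollars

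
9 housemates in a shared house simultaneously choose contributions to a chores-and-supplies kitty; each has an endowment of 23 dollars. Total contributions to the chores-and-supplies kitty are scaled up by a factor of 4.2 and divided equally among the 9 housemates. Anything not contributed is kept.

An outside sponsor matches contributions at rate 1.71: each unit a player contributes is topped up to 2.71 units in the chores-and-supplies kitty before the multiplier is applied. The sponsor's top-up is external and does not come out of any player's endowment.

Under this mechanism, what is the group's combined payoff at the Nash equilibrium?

Under the mechanism each unit contributed yields 4.2 × 2.71 / 9 = 1.2647 back to its contributor per unit of net cost, which exceeds 1, making full contribution the dominant choice for everyone.
So the Nash equilibrium is full contribution by all 9; the group earns 4.2 × 2.71 × 207 = 2356.07.

2356.07 dollars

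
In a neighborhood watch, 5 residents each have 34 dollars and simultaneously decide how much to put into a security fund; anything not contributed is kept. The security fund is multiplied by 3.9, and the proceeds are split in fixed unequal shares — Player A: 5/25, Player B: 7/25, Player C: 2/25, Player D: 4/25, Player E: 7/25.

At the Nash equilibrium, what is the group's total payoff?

Player j's private return per contributed unit is 3.9 × (j's share). Contributing is weakly dominant for j when that share is at least 1/3.9 = 0.2564, and contributing 0 is dominant otherwise.
Player B and Player E are above the threshold, contributing 34 each; the remaining 3 contribute 0. Total contributed: 68.
The security fund pays out 3.9 × 68 = 265.20 in total (split across the unequal shares, but the aggregate is all that matters for the group sum).
The 3 free-riders keep 34 each, adding 102. Group total = 102 + 265.20 = 367.20.

367.20 dollars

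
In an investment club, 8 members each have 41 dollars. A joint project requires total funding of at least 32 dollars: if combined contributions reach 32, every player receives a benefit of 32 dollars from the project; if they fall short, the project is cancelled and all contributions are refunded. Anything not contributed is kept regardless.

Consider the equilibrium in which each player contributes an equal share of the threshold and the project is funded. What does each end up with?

Equal share of the threshold: 32/8 = 4.
At this profile no one gains by cutting their contribution: any cut drops the total below 32, the project is cancelled, contributions are refunded, and the deviator ends with 41, which is less than 41 − 4 + 32 = 69. Contributing more than 4 just wastes the excess. So contributing exactly 4 is a best response.
Each player's payoff: 41 − 4 + 32 = 69.

69 dollars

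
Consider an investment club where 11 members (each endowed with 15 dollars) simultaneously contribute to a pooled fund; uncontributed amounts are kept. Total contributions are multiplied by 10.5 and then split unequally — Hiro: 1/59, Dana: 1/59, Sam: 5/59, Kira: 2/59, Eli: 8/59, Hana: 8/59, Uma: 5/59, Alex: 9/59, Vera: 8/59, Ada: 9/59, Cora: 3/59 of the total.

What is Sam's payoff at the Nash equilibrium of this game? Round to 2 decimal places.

81.74 dollars

A player with share s gets back 10.5·s per unit contributed, so full contribution is dominant for anyone with s > 1/10.5 = 0.0952 and zero contribution is dominant for anyone below.
Eli, Hana, Alex, Vera and Ada clear that bar, contributing 15 each; the remaining 6 contribute 0. Total contributed: 75.
Sam keeps 15 and receives 10.5 × 75 × 5/59 = 66.74 from the pooled fund, for a payoff of 81.74.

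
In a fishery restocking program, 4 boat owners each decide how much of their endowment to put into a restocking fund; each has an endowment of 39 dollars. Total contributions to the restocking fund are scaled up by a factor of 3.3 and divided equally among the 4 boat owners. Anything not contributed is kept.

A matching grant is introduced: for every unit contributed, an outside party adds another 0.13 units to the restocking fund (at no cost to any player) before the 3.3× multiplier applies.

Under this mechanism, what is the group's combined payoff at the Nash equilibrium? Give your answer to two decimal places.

Even with the mechanism, each unit contributed returns only 3.3 × 1.13 / 4 = 0.9323 per unit of net cost, so contributing nothing is still dominant.
At the Nash equilibrium no one contributes; group total payoff = 4 × 39 = 156.

156.00 dollars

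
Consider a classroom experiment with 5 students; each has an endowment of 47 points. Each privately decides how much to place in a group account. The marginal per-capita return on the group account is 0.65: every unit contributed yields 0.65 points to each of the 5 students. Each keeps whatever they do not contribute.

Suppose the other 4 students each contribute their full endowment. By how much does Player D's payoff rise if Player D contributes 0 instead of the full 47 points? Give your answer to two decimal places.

16.45 points

Switching from a contribution of 47 to 0 lets Player D keep an extra 47 points, but lowers the group account by 47, which costs Player D their own share of that drop: 0.65 × 47 = 30.55.
Net gain = 47 − 30.55 = 16.45. The private return per contributed unit (0.65) is below 1, so free-riding is indeed the best response regardless of what the others do.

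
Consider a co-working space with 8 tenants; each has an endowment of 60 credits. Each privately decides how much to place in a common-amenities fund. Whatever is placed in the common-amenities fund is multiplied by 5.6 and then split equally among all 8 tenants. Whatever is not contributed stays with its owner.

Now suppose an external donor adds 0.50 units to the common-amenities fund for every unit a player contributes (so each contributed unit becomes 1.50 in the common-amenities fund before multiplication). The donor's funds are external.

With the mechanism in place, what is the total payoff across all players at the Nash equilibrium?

The effective private return per unit is now 5.6 × 1.50 / 8 = 1.0500 > 1, so every player's dominant strategy flips to full contribution.
So the Nash equilibrium is full contribution by all 8; the group earns 5.6 × 1.50 × 480 = 4032.00.

4032.00 credits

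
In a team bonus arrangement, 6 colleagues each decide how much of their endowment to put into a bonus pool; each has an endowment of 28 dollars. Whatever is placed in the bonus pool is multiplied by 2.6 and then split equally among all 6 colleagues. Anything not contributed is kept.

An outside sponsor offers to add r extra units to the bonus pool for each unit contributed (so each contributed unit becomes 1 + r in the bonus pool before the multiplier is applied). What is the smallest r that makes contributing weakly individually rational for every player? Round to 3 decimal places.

With matching at rate r, one contributed unit becomes (1 + r) in the bonus pool and returns 2.6 × (1 + r) / 6 to the contributor.
Setting this equal to 1: 1 + r = 6/2.6 = 2.3077.
So the minimum matching rate is r = 2.3077 − 1 = 1.308.

1.308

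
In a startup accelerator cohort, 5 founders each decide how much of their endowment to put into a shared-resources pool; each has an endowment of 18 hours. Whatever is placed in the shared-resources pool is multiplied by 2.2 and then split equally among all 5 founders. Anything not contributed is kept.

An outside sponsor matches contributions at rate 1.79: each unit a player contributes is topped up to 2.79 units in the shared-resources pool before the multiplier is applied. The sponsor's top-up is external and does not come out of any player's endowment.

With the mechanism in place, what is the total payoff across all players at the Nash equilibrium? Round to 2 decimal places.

552.42 hours

With the mechanism, a contributed unit returns 2.2 × 2.79 / 5 = 1.2276 per unit of net cost to the contributor — now above 1 — so contributing fully is weakly dominant for every player.
At the Nash equilibrium everyone contributes 18. Group total payoff = 2.2 × 2.79 × 90 = 552.42.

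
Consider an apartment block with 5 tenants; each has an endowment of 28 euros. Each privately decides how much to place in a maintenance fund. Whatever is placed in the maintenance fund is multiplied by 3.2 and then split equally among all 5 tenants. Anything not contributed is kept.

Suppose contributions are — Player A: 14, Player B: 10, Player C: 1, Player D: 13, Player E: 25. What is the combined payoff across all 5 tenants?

278.60 euros

Total contributed: 14 + 10 + 1 + 13 + 25 = 63; total kept: 5 × 28 − 63 = 77.
The maintenance fund pays out 3.2 × 63 = 201.60 in aggregate.
Group total = 77 + 201.60 = 278.60.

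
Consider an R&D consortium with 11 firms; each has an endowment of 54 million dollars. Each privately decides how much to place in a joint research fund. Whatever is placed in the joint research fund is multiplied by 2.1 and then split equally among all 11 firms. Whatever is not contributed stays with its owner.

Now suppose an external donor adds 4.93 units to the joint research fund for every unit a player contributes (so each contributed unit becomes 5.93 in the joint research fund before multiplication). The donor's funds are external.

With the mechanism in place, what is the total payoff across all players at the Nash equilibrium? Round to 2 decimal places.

With the mechanism, a contributed unit returns 2.1 × 5.93 / 11 = 1.1321 per unit of net cost to the contributor — now above 1 — so contributing fully is weakly dominant for every player.
So the Nash equilibrium is full contribution by all 11; the group earns 2.1 × 5.93 × 594 = 7397.08.

7397.08 million dollars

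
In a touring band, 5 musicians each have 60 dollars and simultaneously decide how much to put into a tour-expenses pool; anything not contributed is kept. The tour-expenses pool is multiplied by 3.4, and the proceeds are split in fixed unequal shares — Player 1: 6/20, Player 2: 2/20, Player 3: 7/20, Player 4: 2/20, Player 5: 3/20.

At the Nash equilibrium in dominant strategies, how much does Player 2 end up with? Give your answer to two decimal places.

A player with share s gets back 3.4·s per unit contributed, so full contribution is dominant for anyone with s > 1/3.4 = 0.2941 and zero contribution is dominant for anyone below.
Player 1 and Player 3 are above the threshold, contributing 60 each; the remaining 3 contribute 0. Total contributed: 120.
Player 2 keeps 60 and receives 3.4 × 120 × 2/20 = 40.80 from the tour-expenses pool, for a payoff of 100.80.

100.80 dollars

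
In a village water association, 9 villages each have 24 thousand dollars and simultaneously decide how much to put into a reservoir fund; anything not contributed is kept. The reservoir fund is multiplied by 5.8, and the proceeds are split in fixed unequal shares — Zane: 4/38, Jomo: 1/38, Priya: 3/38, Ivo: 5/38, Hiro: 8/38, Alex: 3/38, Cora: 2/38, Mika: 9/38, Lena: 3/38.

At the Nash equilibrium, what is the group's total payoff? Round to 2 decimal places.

Each unit j contributes comes back to j as 5.8 × (j's share), so j prefers to contribute only if that share exceeds 1/5.8 = 0.1724; otherwise keeping the unit dominates.
The shares above 0.1724 belong to Hiro and Mika, contributing 24 each; the remaining 7 contribute 0. Total contributed: 48.
The reservoir fund pays out 5.8 × 48 = 278.40 in total (split across the unequal shares, but the aggregate is all that matters for the group sum).
The 7 free-riders keep 24 each, adding 168. Group total = 168 + 278.40 = 446.40.

446.40 thousand dollars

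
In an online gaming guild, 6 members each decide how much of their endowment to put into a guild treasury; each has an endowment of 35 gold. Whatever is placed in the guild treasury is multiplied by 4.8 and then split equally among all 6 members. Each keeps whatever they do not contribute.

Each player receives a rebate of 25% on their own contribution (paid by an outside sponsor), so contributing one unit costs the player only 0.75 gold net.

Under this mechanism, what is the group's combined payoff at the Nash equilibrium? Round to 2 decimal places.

With the mechanism, a contributed unit returns (4.8/6) / 0.75 = 1.0667 per unit of net cost to the contributor — now above 1 — so contributing fully is weakly dominant for every player.
At the Nash equilibrium everyone contributes 35. Group total payoff = 6 × (35 × 0.25 + 4.8 × 35) = 1060.50.

1060.50 gold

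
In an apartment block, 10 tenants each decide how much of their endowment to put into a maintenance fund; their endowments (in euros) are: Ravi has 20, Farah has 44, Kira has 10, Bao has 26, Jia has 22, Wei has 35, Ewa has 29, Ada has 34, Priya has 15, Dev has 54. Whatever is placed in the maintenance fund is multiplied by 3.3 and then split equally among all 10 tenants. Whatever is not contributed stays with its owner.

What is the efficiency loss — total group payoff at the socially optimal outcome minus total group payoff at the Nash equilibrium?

The private return per contributed unit is 3.3/10 = 0.3300 < 1 for every player regardless of endowment, so the Nash equilibrium is zero contribution and the group total is Σ E_j = 20 + 44 + 10 + 26 + 22 + 35 + 29 + 34 + 15 + 54 = 289.
Each contributed unit returns 3.300 to the group, so the social optimum is full contribution by everyone: group total = 3.300 × 289 = 953.70.
Efficiency loss = (3.300 − 1) × 289 = 664.70.

664.70 euros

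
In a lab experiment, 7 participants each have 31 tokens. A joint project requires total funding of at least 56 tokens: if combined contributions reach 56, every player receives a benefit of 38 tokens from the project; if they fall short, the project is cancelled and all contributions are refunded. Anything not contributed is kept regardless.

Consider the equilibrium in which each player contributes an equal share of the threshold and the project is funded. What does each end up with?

61 tokens

Equal share of the threshold: 56/7 = 8.
At this profile no one gains by cutting their contribution: any cut drops the total below 56, the project is cancelled, contributions are refunded, and the deviator ends with 31, which is less than 31 − 8 + 38 = 61. Contributing more than 8 just wastes the excess. So contributing exactly 8 is a best response.
Each player's payoff: 31 − 8 + 38 = 61.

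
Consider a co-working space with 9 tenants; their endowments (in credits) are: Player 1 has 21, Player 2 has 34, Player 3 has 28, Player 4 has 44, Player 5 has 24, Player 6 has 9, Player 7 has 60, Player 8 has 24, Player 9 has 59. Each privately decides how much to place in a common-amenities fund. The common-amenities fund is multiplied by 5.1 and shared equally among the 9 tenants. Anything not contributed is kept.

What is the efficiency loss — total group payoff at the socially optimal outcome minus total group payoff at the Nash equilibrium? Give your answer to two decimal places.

The private return per contributed unit is 5.1/9 = 0.5667 < 1 for every player regardless of endowment, so the Nash equilibrium is zero contribution and the group total is Σ E_j = 21 + 34 + 28 + 44 + 24 + 9 + 60 + 24 + 59 = 303.
Each contributed unit returns 5.100 to the group, so the social optimum is full contribution by everyone: group total = 5.100 × 303 = 1545.30.
Efficiency loss = (5.100 − 1) × 303 = 1242.30.

1242.30 credits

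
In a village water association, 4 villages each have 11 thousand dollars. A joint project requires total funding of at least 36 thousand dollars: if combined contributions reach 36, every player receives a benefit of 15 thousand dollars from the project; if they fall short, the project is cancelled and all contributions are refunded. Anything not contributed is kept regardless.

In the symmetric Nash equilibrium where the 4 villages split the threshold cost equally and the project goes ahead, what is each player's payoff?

17 thousand dollars

Equal share of the threshold: 36/4 = 9.
At this profile no one gains by cutting their contribution: any cut drops the total below 36, the project is cancelled, contributions are refunded, and the deviator ends with 11, which is less than 11 − 9 + 15 = 17. Contributing more than 9 just wastes the excess. So contributing exactly 9 is a best response.
Each player's payoff: 11 − 9 + 15 = 17.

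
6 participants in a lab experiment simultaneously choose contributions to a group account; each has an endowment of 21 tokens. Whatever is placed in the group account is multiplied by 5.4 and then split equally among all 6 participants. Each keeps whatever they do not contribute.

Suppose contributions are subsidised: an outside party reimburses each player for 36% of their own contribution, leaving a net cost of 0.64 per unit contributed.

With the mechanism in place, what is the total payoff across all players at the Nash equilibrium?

With the mechanism, a contributed unit returns (5.4/6) / 0.64 = 1.4063 per unit of net cost to the contributor — now above 1 — so contributing fully is weakly dominant for every player.
So the Nash equilibrium is full contribution by all 6; the group earns 6 × (21 × 0.36 + 5.4 × 21) = 725.76.

725.76 tokens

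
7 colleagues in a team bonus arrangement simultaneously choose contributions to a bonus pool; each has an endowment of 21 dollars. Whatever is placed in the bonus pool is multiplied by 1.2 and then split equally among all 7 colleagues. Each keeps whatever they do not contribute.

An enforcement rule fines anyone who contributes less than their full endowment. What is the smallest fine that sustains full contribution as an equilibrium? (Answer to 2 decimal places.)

17.40 dollars

Given the others contribute fully, the best deviation is to contribute 0 (any partial contribution still incurs the fine and gives up units whose private return 0.1714 is below 1).
Deviating from 21 to 0 saves 21 dollars but forfeits the deviator's share of the drop in the bonus pool: 1.2/7 × 21 = 3.60.
So the deviation gain is 21 − 3.60 = 17.40, and the fine must be at least 17.40 dollars to wipe it out.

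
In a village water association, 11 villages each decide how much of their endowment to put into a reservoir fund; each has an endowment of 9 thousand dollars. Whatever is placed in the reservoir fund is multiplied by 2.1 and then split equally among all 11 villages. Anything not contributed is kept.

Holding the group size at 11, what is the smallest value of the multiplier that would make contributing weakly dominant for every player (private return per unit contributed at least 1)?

A contributed unit returns (multiplier)/11 to its contributor.
This reaches 1 exactly when the multiplier is 11.

11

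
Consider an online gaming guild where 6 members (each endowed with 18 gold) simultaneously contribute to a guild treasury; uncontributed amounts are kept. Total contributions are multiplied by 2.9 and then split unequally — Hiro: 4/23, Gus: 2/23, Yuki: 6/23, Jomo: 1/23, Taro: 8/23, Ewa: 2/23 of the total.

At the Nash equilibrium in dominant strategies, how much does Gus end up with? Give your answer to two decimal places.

Player j's private return per contributed unit is 2.9 × (j's share). Contributing is weakly dominant for j when that share is at least 1/2.9 = 0.3448, and contributing 0 is dominant otherwise.
Taro alone (share 8/23) is above the threshold, contributing 18; the remaining 5 contribute 0. Total contributed: 18.
Gus keeps 18 and receives 2.9 × 18 × 2/23 = 4.54 from the guild treasury, for a payoff of 22.54.

22.54 gold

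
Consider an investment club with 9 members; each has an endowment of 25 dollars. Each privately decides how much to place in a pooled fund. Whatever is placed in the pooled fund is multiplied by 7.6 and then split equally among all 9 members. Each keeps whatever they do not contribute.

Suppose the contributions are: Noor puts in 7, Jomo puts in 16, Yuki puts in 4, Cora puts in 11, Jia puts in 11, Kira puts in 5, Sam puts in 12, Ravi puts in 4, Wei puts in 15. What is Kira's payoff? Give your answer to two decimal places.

91.78 dollars

Total contributed: 7 + 16 + 4 + 11 + 11 + 5 + 12 + 4 + 15 = 85.
Each receives 7.6 × 85 / 9 = 71.78 from the pooled fund.
Kira keeps 25 − 5 = 20, so Kira's payoff is 20 + 71.78 = 91.78.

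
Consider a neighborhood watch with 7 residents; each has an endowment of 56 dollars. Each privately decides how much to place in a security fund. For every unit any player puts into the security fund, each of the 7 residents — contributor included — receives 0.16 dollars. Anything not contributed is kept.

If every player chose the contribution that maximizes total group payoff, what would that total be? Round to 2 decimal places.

439.04 dollars

Each contributed unit returns 1.120 to the group as a whole (0.16 to each of 7 players), which exceeds 1, so the social optimum is full contribution: group total = 1.120 × 392 = 439.04.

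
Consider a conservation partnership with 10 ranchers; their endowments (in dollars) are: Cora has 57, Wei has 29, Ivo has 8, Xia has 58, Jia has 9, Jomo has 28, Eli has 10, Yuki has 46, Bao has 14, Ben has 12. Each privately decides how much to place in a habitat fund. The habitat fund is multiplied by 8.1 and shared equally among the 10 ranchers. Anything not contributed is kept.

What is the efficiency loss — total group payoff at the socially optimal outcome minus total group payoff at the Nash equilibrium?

The private return per contributed unit is 8.1/10 = 0.8100 < 1 for every player regardless of endowment, so the Nash equilibrium is zero contribution and the group total is Σ E_j = 57 + 29 + 8 + 58 + 9 + 28 + 10 + 46 + 14 + 12 = 271.
Each contributed unit returns 8.100 to the group, so the social optimum is full contribution by everyone: group total = 8.100 × 271 = 2195.10.
Efficiency loss = (8.100 − 1) × 271 = 1924.10.

1924.10 dollars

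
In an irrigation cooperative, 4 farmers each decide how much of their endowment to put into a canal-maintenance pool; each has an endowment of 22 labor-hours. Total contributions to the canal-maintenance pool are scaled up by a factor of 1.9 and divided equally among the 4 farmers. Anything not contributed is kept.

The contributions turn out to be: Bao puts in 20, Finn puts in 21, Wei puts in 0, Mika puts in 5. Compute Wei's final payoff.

43.85 labor-hours

Total contributed: 20 + 21 + 0 + 5 = 46.
Each receives 1.9 × 46 / 4 = 21.85 from the canal-maintenance pool.
Wei keeps 22 − 0 = 22, so Wei's payoff is 22 + 21.85 = 43.85.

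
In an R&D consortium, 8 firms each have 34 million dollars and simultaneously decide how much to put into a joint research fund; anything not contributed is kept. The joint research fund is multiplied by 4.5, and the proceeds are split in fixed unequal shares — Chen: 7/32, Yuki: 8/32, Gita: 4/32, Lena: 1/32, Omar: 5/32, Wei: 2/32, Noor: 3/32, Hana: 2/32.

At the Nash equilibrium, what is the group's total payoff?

391.00 million dollars

For player j, contributing a unit is worthwhile iff 4.5 × (j's share) ≥ 1, i.e. iff j's share is at least 0.2222.
Only Yuki (8/32) clears that bar, contributing 34; the remaining 7 contribute 0. Total contributed: 34.
The joint research fund pays out 4.5 × 34 = 153.00 in total (split across the unequal shares, but the aggregate is all that matters for the group sum).
The 7 free-riders keep 34 each, adding 238. Group total = 238 + 153.00 = 391.00.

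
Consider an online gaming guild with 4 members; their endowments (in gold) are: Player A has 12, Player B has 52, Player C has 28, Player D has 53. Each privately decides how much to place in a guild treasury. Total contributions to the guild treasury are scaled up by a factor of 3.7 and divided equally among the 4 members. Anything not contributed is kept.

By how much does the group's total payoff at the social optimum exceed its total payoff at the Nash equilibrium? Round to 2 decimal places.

391.50 gold

The private return per contributed unit is 3.7/4 = 0.9250 < 1 for every player regardless of endowment, so the Nash equilibrium is zero contribution and the group total is Σ E_j = 12 + 52 + 28 + 53 = 145.
Each contributed unit returns 3.700 to the group, so the social optimum is full contribution by everyone: group total = 3.700 × 145 = 536.50.
Efficiency loss = (3.700 − 1) × 145 = 391.50.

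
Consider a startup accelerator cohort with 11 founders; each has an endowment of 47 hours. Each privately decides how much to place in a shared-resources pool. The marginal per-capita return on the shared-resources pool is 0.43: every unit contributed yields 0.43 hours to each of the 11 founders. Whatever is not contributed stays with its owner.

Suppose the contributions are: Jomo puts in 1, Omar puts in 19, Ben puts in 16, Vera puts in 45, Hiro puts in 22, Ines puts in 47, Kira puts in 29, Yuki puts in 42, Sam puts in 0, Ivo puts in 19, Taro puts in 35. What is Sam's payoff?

Total contributed: 1 + 19 + 16 + 45 + 22 + 47 + 29 + 42 + 0 + 19 + 35 = 275.
Each receives 0.43 × 275 = 118.25 from the shared-resources pool.
Sam keeps 47 − 0 = 47, so Sam's payoff is 47 + 118.25 = 165.25.

165.25 hours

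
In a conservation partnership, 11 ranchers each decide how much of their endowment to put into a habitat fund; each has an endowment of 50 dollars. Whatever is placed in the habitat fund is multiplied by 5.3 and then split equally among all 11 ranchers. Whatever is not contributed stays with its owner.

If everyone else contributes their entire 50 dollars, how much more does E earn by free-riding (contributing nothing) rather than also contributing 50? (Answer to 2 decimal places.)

Switching from a contribution of 50 to 0 lets E keep an extra 50 dollars, but lowers the habitat fund by 50, which costs E their own share of that drop: 5.3/11 × 50 = 24.09.
Net gain = 50 − 24.09 = 25.91. The private return per contributed unit (0.4818) is below 1, so free-riding is indeed the best response regardless of what the others do.

25.91 dollars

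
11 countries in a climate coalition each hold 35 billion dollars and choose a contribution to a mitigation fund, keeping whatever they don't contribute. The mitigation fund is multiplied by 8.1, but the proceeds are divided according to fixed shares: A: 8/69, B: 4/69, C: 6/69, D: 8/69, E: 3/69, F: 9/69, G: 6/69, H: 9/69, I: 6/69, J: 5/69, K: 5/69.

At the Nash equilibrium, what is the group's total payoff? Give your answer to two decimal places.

For player j, contributing a unit is worthwhile iff 8.1 × (j's share) ≥ 1, i.e. iff j's share is at least 0.1235.
F and H are above the threshold, contributing 35 each; the remaining 9 contribute 0. Total contributed: 70.
The mitigation fund pays out 8.1 × 70 = 567.00 in total (split across the unequal shares, but the aggregate is all that matters for the group sum).
The 9 free-riders keep 35 each, adding 315. Group total = 315 + 567.00 = 882.00.

882.00 billion dollars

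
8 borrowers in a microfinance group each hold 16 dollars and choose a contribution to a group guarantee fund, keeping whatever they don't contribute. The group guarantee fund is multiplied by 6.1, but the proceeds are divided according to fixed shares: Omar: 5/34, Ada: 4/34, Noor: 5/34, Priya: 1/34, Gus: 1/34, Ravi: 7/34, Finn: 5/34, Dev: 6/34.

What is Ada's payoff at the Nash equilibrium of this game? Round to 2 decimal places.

38.96 dollars

A player with share s gets back 6.1·s per unit contributed, so full contribution is dominant for anyone with s > 1/6.1 = 0.1639 and zero contribution is dominant for anyone below.
Ravi and Dev clear that bar, contributing 16 each; the remaining 6 contribute 0. Total contributed: 32.
Ada keeps 16 and receives 6.1 × 32 × 4/34 = 22.96 from the group guarantee fund, for a payoff of 38.96.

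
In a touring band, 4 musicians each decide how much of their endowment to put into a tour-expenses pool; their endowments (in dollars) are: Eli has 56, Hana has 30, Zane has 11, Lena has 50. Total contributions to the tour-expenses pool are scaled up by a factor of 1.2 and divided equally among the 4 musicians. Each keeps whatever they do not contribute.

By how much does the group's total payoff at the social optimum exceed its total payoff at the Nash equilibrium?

The private return per contributed unit is 1.2/4 = 0.3000 < 1 for every player regardless of endowment, so the Nash equilibrium is zero contribution and the group total is Σ E_j = 56 + 30 + 11 + 50 = 147.
Each contributed unit returns 1.200 to the group, so the social optimum is full contribution by everyone: group total = 1.200 × 147 = 176.40.
Efficiency loss = (1.200 − 1) × 147 = 29.40.

29.40 dollars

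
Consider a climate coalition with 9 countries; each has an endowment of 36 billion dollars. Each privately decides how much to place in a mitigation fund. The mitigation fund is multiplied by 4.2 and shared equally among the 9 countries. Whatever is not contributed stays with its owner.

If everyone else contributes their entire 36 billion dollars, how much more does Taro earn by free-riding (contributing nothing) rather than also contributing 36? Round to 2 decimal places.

19.20 billion dollars

Switching from a contribution of 36 to 0 lets Taro keep an extra 36 billion dollars, but lowers the mitigation fund by 36, which costs Taro their own share of that drop: 4.2/9 × 36 = 16.80.
Net gain = 36 − 16.80 = 19.20. The private return per contributed unit (0.4667) is below 1, so free-riding is indeed the best response regardless of what the others do.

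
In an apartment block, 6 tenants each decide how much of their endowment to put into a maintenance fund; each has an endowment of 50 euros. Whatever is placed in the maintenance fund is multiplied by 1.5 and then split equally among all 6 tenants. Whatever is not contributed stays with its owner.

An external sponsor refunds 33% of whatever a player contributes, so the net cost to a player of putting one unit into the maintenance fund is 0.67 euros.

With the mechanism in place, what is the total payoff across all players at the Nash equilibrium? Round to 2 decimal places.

300.00 euros

With the mechanism, a contributed unit returns (1.5/6) / 0.67 = 0.3731 per unit of net cost — still below 1 — so contributing 0 remains dominant for every player.
Everyone keeps their endowment and the group total is 6 × 50 = 300.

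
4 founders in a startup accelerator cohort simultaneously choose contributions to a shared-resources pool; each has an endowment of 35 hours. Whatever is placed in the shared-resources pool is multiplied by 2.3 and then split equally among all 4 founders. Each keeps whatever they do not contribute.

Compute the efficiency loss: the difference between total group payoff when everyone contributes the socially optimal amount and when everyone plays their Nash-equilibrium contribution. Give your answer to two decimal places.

Each contributed unit returns 2.3/4 = 0.5750 to its contributor — below 1 — so contributing 0 is dominant for every player. At the Nash equilibrium everyone keeps their 35, and the group total is 4 × 35 = 140.
Each contributed unit returns 2.300 to the group as a whole (0.5750 to each of 4 players), which exceeds 1, so the social optimum is full contribution: group total = 2.300 × 140 = 322.00.
Efficiency loss = 322.00 − 140 = 182.00.

182.00 hours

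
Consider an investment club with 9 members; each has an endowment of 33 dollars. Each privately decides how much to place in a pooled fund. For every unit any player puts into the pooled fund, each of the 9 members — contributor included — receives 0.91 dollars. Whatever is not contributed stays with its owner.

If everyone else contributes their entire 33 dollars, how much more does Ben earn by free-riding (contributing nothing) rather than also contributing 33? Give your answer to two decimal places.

Switching from a contribution of 33 to 0 lets Ben keep an extra 33 dollars, but lowers the pooled fund by 33, which costs Ben their own share of that drop: 0.91 × 33 = 30.03.
Net gain = 33 − 30.03 = 2.97. The private return per contributed unit (0.91) is below 1, so free-riding is indeed the best response regardless of what the others do.

2.97 dollars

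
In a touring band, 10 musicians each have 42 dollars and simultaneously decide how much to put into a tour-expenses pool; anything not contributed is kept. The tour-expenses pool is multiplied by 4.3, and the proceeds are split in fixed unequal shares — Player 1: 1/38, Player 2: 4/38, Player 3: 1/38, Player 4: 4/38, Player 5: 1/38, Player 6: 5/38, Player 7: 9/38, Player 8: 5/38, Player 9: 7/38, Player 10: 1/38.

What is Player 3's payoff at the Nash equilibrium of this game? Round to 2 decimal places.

46.75 dollars

A player with share s gets back 4.3·s per unit contributed, so full contribution is dominant for anyone with s > 1/4.3 = 0.2326 and zero contribution is dominant for anyone below.
Player 7 alone (share 9/38) is above the threshold, contributing 42; the remaining 9 contribute 0. Total contributed: 42.
Player 3 keeps 42 and receives 4.3 × 42 × 1/38 = 4.75 from the tour-expenses pool, for a payoff of 46.75.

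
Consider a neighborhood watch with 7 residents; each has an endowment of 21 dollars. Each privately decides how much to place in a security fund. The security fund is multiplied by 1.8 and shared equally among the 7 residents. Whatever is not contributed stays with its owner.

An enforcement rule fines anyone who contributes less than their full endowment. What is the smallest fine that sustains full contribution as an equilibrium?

15.60 dollars

Given the others contribute fully, the best deviation is to contribute 0 (any partial contribution still incurs the fine and gives up units whose private return 0.2571 is below 1).
Deviating from 21 to 0 saves 21 dollars but forfeits the deviator's share of the drop in the security fund: 1.8/7 × 21 = 5.40.
So the deviation gain is 21 − 5.40 = 15.60, and the fine must be at least 15.60 dollars to wipe it out.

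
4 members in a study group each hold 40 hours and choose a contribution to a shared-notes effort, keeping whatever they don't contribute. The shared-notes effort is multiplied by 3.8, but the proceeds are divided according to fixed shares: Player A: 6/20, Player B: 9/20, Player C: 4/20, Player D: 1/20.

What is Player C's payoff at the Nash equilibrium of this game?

For player j, contributing a unit is worthwhile iff 3.8 × (j's share) ≥ 1, i.e. iff j's share is at least 0.2632.
Player A and Player B clear that bar, contributing 40 each; the remaining 2 contribute 0. Total contributed: 80.
Player C keeps 40 and receives 3.8 × 80 × 4/20 = 60.80 from the shared-notes effort, for a payoff of 100.80.

100.80 hours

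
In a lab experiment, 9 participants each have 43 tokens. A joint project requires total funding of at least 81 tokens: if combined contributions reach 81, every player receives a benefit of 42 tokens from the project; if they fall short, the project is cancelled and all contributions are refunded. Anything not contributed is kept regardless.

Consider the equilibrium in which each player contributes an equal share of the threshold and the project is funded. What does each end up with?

Equal share of the threshold: 81/9 = 9.
At this profile no one gains by cutting their contribution: any cut drops the total below 81, the project is cancelled, contributions are refunded, and the deviator ends with 43, which is less than 43 − 9 + 42 = 76. Contributing more than 9 just wastes the excess. So contributing exactly 9 is a best response.
Each player's payoff: 43 − 9 + 42 = 76.

76 tokens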